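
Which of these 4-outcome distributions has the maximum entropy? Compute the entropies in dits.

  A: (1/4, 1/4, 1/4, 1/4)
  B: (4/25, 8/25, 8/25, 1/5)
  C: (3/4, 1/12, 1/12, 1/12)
A

For a discrete distribution over n outcomes, entropy is maximized by the uniform distribution.

Computing entropies:
H(A) = 0.6021 dits
H(B) = 0.5838 dits
H(C) = 0.3635 dits

The uniform distribution (where all probabilities equal 1/4) achieves the maximum entropy of log_10(4) = 0.6021 dits.

Distribution A has the highest entropy.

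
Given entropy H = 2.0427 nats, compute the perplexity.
7.7114

Perplexity is e^H (or exp(H) for natural log).

H = 2.0427 nats
Perplexity = e^2.0427 = 7.7114

Interpretation: The model's uncertainty is equivalent to choosing uniformly among 7.7 options.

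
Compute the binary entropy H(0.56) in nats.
0.6859 nats

The binary entropy function is:
H(p) = -p log(p) - (1-p) log(1-p)

H(0.56) = -0.56 × log_e(0.56) - 0.44 × log_e(0.44)
H(0.56) = 0.6859 nats

Note: Binary entropy is maximized at p=0.5 (H=1 bit) and minimized at p=0 or p=1 (H=0).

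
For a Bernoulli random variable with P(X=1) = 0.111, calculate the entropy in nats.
0.3486 nats

The binary entropy function is:
H(p) = -p log(p) - (1-p) log(1-p)

H(0.111) = -0.111 × log_e(0.111) - 0.889 × log_e(0.889)
H(0.111) = 0.3486 nats

Note: Binary entropy is maximized at p=0.5 (H=1 bit) and minimized at p=0 or p=1 (H=0).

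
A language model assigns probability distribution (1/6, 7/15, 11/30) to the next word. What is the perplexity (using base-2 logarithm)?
2.7792

Perplexity is 2^H (or exp(H) for natural log).

First, H = -Σ p log p = 1.4747 bits
Perplexity = 2^1.4747 = 2.7792

Interpretation: The model's uncertainty is equivalent to choosing uniformly among 2.8 options.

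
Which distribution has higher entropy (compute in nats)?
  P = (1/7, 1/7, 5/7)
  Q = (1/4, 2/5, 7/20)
Q

Computing entropies in nats:
H(P) = 0.7963
H(Q) = 1.0805

Distribution Q has higher entropy.

Intuition: The distribution closer to uniform (more spread out) has higher entropy.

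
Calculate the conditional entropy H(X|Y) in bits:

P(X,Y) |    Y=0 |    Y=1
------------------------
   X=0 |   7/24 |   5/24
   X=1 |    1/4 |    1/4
0.9949 bits

Using the chain rule: H(X|Y) = H(X,Y) - H(Y)

First, compute H(X,Y) = 1.9899 bits

Marginal P(Y) = (13/24, 11/24)
H(Y) = 0.9950 bits

H(X|Y) = H(X,Y) - H(Y) = 1.9899 - 0.9950 = 0.9949 bits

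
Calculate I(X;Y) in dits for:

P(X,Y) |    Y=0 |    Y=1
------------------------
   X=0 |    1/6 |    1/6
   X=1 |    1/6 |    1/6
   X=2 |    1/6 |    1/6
0.0000 dits

Mutual information: I(X;Y) = H(X) + H(Y) - H(X,Y)

Marginals:
P(X) = (1/3, 1/3, 1/3), H(X) = 0.4771 dits
P(Y) = (1/2, 1/2), H(Y) = 0.3010 dits

Joint entropy: H(X,Y) = 0.7782 dits

I(X;Y) = 0.4771 + 0.3010 - 0.7782 = 0.0000 dits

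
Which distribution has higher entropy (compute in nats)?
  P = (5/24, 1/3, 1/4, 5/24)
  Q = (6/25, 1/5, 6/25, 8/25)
Q

Computing entropies in nats:
H(P) = 1.3664
H(Q) = 1.3715

Distribution Q has higher entropy.

Intuition: The distribution closer to uniform (more spread out) has higher entropy.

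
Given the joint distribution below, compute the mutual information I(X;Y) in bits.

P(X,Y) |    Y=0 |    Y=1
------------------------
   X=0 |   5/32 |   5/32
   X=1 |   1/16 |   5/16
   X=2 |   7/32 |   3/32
0.1570 bits

Mutual information: I(X;Y) = H(X) + H(Y) - H(X,Y)

Marginals:
P(X) = (5/16, 3/8, 5/16), H(X) = 1.5794 bits
P(Y) = (7/16, 9/16), H(Y) = 0.9887 bits

Joint entropy: H(X,Y) = 2.4111 bits

I(X;Y) = 1.5794 + 0.9887 - 2.4111 = 0.1570 bits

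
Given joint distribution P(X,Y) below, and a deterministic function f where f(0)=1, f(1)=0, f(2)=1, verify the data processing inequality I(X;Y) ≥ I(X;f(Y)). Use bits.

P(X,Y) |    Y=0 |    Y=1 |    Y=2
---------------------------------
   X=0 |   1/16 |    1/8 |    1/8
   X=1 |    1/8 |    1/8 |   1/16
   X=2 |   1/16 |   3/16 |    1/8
I(X;Y) = 0.0478, I(X;f(Y)) = 0.0069, inequality holds: 0.0478 ≥ 0.0069

Data Processing Inequality: For any Markov chain X → Y → Z, we have I(X;Y) ≥ I(X;Z).

Here Z = f(Y) is a deterministic function of Y, forming X → Y → Z.

Original I(X;Y) = 0.0478 bits

After applying f:
P(X,Z) where Z=f(Y):
- P(X,Z=0) = P(X,Y=1)
- P(X,Z=1) = P(X,Y=0) + P(X,Y=2)

I(X;Z) = I(X;f(Y)) = 0.0069 bits

Verification: 0.0478 ≥ 0.0069 ✓

Information cannot be created by processing; the function f can only lose information about X.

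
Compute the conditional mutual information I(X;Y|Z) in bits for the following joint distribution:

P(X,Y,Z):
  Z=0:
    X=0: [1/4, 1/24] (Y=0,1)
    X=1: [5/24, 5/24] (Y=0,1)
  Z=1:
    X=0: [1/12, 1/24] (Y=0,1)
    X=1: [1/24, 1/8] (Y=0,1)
0.1116 bits

Conditional mutual information: I(X;Y|Z) = H(X|Z) + H(Y|Z) - H(X,Y|Z)

H(Z) = 0.8709
H(X,Z) = 1.8506 → H(X|Z) = 0.9797
H(Y,Z) = 1.8217 → H(Y|Z) = 0.9508
H(X,Y,Z) = 2.6898 → H(X,Y|Z) = 1.8189

I(X;Y|Z) = 0.9797 + 0.9508 - 1.8189 = 0.1116 bits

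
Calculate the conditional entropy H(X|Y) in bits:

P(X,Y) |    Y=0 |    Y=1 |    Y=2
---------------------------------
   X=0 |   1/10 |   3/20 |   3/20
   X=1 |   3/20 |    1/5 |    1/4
0.9693 bits

Using the chain rule: H(X|Y) = H(X,Y) - H(Y)

First, compute H(X,Y) = 2.5282 bits

Marginal P(Y) = (1/4, 7/20, 2/5)
H(Y) = 1.5589 bits

H(X|Y) = H(X,Y) - H(Y) = 2.5282 - 1.5589 = 0.9693 bits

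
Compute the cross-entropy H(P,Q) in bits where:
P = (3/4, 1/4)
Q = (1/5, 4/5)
1.8219 bits

Cross-entropy: H(P,Q) = -Σ p(x) log q(x)

Alternatively: H(P,Q) = H(P) + D_KL(P||Q)
H(P) = 0.8113 bits
D_KL(P||Q) = 1.0106 bits

H(P,Q) = 0.8113 + 1.0106 = 1.8219 bits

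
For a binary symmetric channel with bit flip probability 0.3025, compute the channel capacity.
0.1157 bits

For a binary symmetric channel (BSC) with error probability p:
Capacity C = 1 - H(p) bits per symbol

where H(p) = -p log₂(p) - (1-p) log₂(1-p) is the binary entropy function.

H(0.3025) = 0.8843 bits
C = 1 - 0.8843 = 0.1157 bits per symbol

This means we can reliably transmit up to 0.1157 bits of information per channel use.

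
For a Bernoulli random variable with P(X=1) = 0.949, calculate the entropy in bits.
0.2906 bits

The binary entropy function is:
H(p) = -p log(p) - (1-p) log(1-p)

H(0.949) = -0.949 × log_2(0.949) - 0.051 × log_2(0.051)
H(0.949) = 0.2906 bits

Note: Binary entropy is maximized at p=0.5 (H=1 bit) and minimized at p=0 or p=1 (H=0).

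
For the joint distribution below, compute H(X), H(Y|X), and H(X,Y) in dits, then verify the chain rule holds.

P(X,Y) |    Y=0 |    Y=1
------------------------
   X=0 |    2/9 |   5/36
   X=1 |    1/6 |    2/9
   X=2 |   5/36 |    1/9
H(X,Y) = 0.7642, H(X) = 0.4698, H(Y|X) = 0.2944 (all in dits)

Chain rule: H(X,Y) = H(X) + H(Y|X)

Left side — joint entropy directly:
H(X,Y) = -Σ p(x,y) log p(x,y) = 0.7642 dits

Right side — compute H(Y|X) from the conditional distributions:
P(X) = (13/36, 7/18, 1/4), so H(X) = 0.4698 dits
H(Y|X) = Σ_x P(X=x) · H(Y|X=x):
  P(Y|X=0) = (8/13, 5/13), H(Y|X=0) = 0.2894, weight P(X=0) = 13/36
  P(Y|X=1) = (3/7, 4/7), H(Y|X=1) = 0.2966, weight P(X=1) = 7/18
  P(Y|X=2) = (5/9, 4/9), H(Y|X=2) = 0.2983, weight P(X=2) = 1/4
H(Y|X) = 0.2944 dits

H(X) + H(Y|X) = 0.4698 + 0.2944 = 0.7642 dits

Both sides equal 0.7642 dits. ✓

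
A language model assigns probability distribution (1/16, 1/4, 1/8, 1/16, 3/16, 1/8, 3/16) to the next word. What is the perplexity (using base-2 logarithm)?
6.3013

Perplexity is 2^H (or exp(H) for natural log).

First, H = -Σ p log p = 2.6556 bits
Perplexity = 2^2.6556 = 6.3013

Interpretation: The model's uncertainty is equivalent to choosing uniformly among 6.3 options.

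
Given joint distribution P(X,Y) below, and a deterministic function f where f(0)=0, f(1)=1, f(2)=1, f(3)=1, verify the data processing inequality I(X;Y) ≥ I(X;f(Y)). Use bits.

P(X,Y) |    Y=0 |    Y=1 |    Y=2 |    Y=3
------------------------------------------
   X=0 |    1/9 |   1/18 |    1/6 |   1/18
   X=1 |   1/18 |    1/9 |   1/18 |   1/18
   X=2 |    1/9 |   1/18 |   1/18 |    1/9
I(X;Y) = 0.1013, I(X;f(Y)) = 0.0101, inequality holds: 0.1013 ≥ 0.0101

Data Processing Inequality: For any Markov chain X → Y → Z, we have I(X;Y) ≥ I(X;Z).

Here Z = f(Y) is a deterministic function of Y, forming X → Y → Z.

Original I(X;Y) = 0.1013 bits

After applying f:
P(X,Z) where Z=f(Y):
- P(X,Z=0) = P(X,Y=0)
- P(X,Z=1) = P(X,Y=1) + P(X,Y=2) + P(X,Y=3)

I(X;Z) = I(X;f(Y)) = 0.0101 bits

Verification: 0.1013 ≥ 0.0101 ✓

Information cannot be created by processing; the function f can only lose information about X.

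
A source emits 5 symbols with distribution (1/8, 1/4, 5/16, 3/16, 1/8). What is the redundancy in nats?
0.0656 nats

Redundancy measures how far a source is from maximum entropy:
R = H_max - H(X)

Maximum entropy for 5 symbols: H_max = log_e(5) = 1.6094 nats
Actual entropy: H(X) = 1.5438 nats
Redundancy: R = 1.6094 - 1.5438 = 0.0656 nats

This redundancy represents potential for compression: the source could be compressed by 0.0656 nats per symbol.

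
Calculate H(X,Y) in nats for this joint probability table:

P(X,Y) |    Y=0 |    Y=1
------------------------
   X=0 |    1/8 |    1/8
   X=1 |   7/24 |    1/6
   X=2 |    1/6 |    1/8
1.7364 nats

Joint entropy is H(X,Y) = -Σ_{x,y} p(x,y) log p(x,y).

Summing over all non-zero entries:
H(X,Y) = -[1/8·log_e(1/8) + 1/8·log_e(1/8) + 7/24·log_e(7/24) + 1/6·log_e(1/6) + 1/6·log_e(1/6) + 1/8·log_e(1/8)]
H(X,Y) = 1.7364 nats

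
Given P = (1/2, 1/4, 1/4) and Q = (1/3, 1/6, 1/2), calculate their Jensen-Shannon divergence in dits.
0.0147 dits

Jensen-Shannon divergence is:
JSD(P||Q) = 0.5 × D_KL(P||M) + 0.5 × D_KL(Q||M)
where M = 0.5 × (P + Q) is the mixture distribution.

M = 0.5 × (1/2, 1/4, 1/4) + 0.5 × (1/3, 1/6, 1/2) = (5/12, 5/24, 3/8)

D_KL(P||M) = 0.0154 dits
D_KL(Q||M) = 0.0140 dits

JSD(P||Q) = 0.5 × 0.0154 + 0.5 × 0.0140 = 0.0147 dits

Unlike KL divergence, JSD is symmetric and bounded: 0 ≤ JSD ≤ log(2).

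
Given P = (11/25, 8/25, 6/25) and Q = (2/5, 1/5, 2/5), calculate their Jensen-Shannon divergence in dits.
0.0076 dits

Jensen-Shannon divergence is:
JSD(P||Q) = 0.5 × D_KL(P||M) + 0.5 × D_KL(Q||M)
where M = 0.5 × (P + Q) is the mixture distribution.

M = 0.5 × (11/25, 8/25, 6/25) + 0.5 × (2/5, 1/5, 2/5) = (0.42, 0.26, 8/25)

D_KL(P||M) = 0.0078 dits
D_KL(Q||M) = 0.0075 dits

JSD(P||Q) = 0.5 × 0.0078 + 0.5 × 0.0075 = 0.0076 dits

Unlike KL divergence, JSD is symmetric and bounded: 0 ≤ JSD ≤ log(2).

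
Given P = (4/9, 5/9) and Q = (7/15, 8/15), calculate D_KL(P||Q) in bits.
0.0014 bits

KL divergence: D_KL(P||Q) = Σ p(x) log(p(x)/q(x))

Computing term by term:
  x=0: 4/9 × log_2[(4/9)/(7/15)] = 4/9 × -0.0704 = -0.0313
  x=1: 5/9 × log_2[(5/9)/(8/15)] = 5/9 × 0.0589 = 0.0327

D_KL(P||Q) = 0.0014 bits

Note: KL divergence is always non-negative and equals 0 iff P = Q.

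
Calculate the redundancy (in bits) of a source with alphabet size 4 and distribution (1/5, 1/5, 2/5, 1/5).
0.0781 bits

Redundancy measures how far a source is from maximum entropy:
R = H_max - H(X)

Maximum entropy for 4 symbols: H_max = log_2(4) = 2.0000 bits
Actual entropy: H(X) = 1.9219 bits
Redundancy: R = 2.0000 - 1.9219 = 0.0781 bits

This redundancy represents potential for compression: the source could be compressed by 0.0781 bits per symbol.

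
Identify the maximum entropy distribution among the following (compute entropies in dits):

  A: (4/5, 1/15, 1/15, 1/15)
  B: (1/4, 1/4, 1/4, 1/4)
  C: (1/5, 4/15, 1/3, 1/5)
B

For a discrete distribution over n outcomes, entropy is maximized by the uniform distribution.

Computing entropies:
H(A) = 0.3127 dits
H(B) = 0.6021 dits
H(C) = 0.5917 dits

The uniform distribution (where all probabilities equal 1/4) achieves the maximum entropy of log_10(4) = 0.6021 dits.

Distribution B has the highest entropy.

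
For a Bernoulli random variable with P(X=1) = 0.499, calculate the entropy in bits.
1.0000 bits

The binary entropy function is:
H(p) = -p log(p) - (1-p) log(1-p)

H(0.499) = -0.499 × log_2(0.499) - 0.501 × log_2(0.501)
H(0.499) = 1.0000 bits

Note: Binary entropy is maximized at p=0.5 (H=1 bit) and minimized at p=0 or p=1 (H=0).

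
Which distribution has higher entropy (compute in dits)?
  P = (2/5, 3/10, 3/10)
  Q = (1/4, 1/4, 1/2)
P

Computing entropies in dits:
H(P) = 0.4729
H(Q) = 0.4515

Distribution P has higher entropy.

Intuition: The distribution closer to uniform (more spread out) has higher entropy.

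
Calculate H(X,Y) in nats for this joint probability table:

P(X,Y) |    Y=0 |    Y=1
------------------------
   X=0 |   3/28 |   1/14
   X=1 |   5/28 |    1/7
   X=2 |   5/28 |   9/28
1.6859 nats

Joint entropy is H(X,Y) = -Σ_{x,y} p(x,y) log p(x,y).

Summing over all non-zero entries:
H(X,Y) = -[3/28·log_e(3/28) + 1/14·log_e(1/14) + 5/28·log_e(5/28) + 1/7·log_e(1/7) + 5/28·log_e(5/28) + 9/28·log_e(9/28)]
H(X,Y) = 1.6859 nats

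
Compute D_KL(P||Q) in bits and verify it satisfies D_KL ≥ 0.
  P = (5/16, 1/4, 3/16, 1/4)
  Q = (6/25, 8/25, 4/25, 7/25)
0.0320 bits

KL divergence satisfies the Gibbs inequality: D_KL(P||Q) ≥ 0 for all distributions P, Q.

D_KL(P||Q) = Σ p(x) log(p(x)/q(x))
Term by term:
  x=0: 5/16 × log_2[(5/16)/(6/25)] = 0.1190
  x=1: 1/4 × log_2[(1/4)/(8/25)] = -0.0890
  x=2: 3/16 × log_2[(3/16)/(4/25)] = 0.0429
  x=3: 1/4 × log_2[(1/4)/(7/25)] = -0.0409
D_KL(P||Q) = 0.0320 bits

D_KL(P||Q) = 0.0320 ≥ 0 ✓

This non-negativity is a fundamental property: relative entropy cannot be negative because it measures how different Q is from P.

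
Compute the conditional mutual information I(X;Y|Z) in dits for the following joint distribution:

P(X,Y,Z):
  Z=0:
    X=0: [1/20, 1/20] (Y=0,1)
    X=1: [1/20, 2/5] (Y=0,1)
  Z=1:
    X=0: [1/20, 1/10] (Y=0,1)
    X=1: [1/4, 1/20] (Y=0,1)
0.0392 dits

Conditional mutual information: I(X;Y|Z) = H(X|Z) + H(Y|Z) - H(X,Y|Z)

H(Z) = 0.2989
H(X,Z) = 0.5365 → H(X|Z) = 0.2376
H(Y,Z) = 0.5365 → H(Y|Z) = 0.2376
H(X,Y,Z) = 0.7349 → H(X,Y|Z) = 0.4361

I(X;Y|Z) = 0.2376 + 0.2376 - 0.4361 = 0.0392 dits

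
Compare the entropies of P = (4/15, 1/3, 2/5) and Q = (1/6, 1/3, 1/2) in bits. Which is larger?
P

Computing entropies in bits:
H(P) = 1.5656
H(Q) = 1.4591

Distribution P has higher entropy.

Intuition: The distribution closer to uniform (more spread out) has higher entropy.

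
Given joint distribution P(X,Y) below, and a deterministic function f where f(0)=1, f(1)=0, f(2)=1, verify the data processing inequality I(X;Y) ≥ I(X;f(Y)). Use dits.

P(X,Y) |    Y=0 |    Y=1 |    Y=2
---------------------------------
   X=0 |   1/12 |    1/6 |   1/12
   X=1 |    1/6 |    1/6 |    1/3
I(X;Y) = 0.0164, I(X;f(Y)) = 0.0133, inequality holds: 0.0164 ≥ 0.0133

Data Processing Inequality: For any Markov chain X → Y → Z, we have I(X;Y) ≥ I(X;Z).

Here Z = f(Y) is a deterministic function of Y, forming X → Y → Z.

Original I(X;Y) = 0.0164 dits

After applying f:
P(X,Z) where Z=f(Y):
- P(X,Z=0) = P(X,Y=1)
- P(X,Z=1) = P(X,Y=0) + P(X,Y=2)

I(X;Z) = I(X;f(Y)) = 0.0133 dits

Verification: 0.0164 ≥ 0.0133 ✓

Information cannot be created by processing; the function f can only lose information about X.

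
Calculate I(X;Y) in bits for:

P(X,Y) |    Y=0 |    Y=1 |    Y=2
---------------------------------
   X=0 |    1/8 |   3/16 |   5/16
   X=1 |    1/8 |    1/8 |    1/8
0.0234 bits

Mutual information: I(X;Y) = H(X) + H(Y) - H(X,Y)

Marginals:
P(X) = (5/8, 3/8), H(X) = 0.9544 bits
P(Y) = (1/4, 5/16, 7/16), H(Y) = 1.5462 bits

Joint entropy: H(X,Y) = 2.4772 bits

I(X;Y) = 0.9544 + 1.5462 - 2.4772 = 0.0234 bits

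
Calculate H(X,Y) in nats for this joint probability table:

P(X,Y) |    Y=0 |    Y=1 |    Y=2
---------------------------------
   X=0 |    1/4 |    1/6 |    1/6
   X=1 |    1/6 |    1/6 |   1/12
1.7482 nats

Joint entropy is H(X,Y) = -Σ_{x,y} p(x,y) log p(x,y).

Summing over all non-zero entries:
H(X,Y) = -[1/4·log_e(1/4) + 1/6·log_e(1/6) + 1/6·log_e(1/6) + 1/6·log_e(1/6) + 1/6·log_e(1/6) + 1/12·log_e(1/12)]
H(X,Y) = 1.7482 nats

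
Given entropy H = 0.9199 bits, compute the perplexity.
1.8920

Perplexity is 2^H (or exp(H) for natural log).

H = 0.9199 bits
Perplexity = 2^0.9199 = 1.8920

Interpretation: The model's uncertainty is equivalent to choosing uniformly among 1.9 options.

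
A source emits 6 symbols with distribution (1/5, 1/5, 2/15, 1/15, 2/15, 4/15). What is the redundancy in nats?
0.0777 nats

Redundancy measures how far a source is from maximum entropy:
R = H_max - H(X)

Maximum entropy for 6 symbols: H_max = log_e(6) = 1.7918 nats
Actual entropy: H(X) = 1.7141 nats
Redundancy: R = 1.7918 - 1.7141 = 0.0777 nats

This redundancy represents potential for compression: the source could be compressed by 0.0777 nats per symbol.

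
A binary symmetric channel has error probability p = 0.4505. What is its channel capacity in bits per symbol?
0.0071 bits

For a binary symmetric channel (BSC) with error probability p:
Capacity C = 1 - H(p) bits per symbol

where H(p) = -p log₂(p) - (1-p) log₂(1-p) is the binary entropy function.

H(0.4505) = 0.9929 bits
C = 1 - 0.9929 = 0.0071 bits per symbol

This means we can reliably transmit up to 0.0071 bits of information per channel use.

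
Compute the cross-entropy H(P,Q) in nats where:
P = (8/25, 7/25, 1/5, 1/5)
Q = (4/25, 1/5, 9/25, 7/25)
1.4960 nats

Cross-entropy: H(P,Q) = -Σ p(x) log q(x)

Alternatively: H(P,Q) = H(P) + D_KL(P||Q)
H(P) = 1.3648 nats
D_KL(P||Q) = 0.1312 nats

H(P,Q) = 1.3648 + 0.1312 = 1.4960 nats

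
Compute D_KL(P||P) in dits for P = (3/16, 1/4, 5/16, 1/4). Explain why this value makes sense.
0.0000 dits

KL divergence satisfies the Gibbs inequality: D_KL(P||Q) ≥ 0 for all distributions P, Q.

D_KL(P||Q) = Σ p(x) log(p(x)/q(x))
Each term is p(x) × log_10(p(x)/p(x)) = p(x) × log_10(1) = 0, so the sum is 0.
D_KL(P||Q) = 0.0000 dits

When P = Q, the KL divergence is exactly 0, as there is no 'divergence' between identical distributions.

This non-negativity is a fundamental property: relative entropy cannot be negative because it measures how different Q is from P.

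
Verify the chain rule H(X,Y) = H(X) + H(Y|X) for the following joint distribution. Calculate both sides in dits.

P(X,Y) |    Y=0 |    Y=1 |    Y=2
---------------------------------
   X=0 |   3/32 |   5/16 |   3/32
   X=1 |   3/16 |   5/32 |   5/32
H(X,Y) = 0.7389, H(X) = 0.3010, H(Y|X) = 0.4378 (all in dits)

Chain rule: H(X,Y) = H(X) + H(Y|X)

Left side — joint entropy directly:
H(X,Y) = -Σ p(x,y) log p(x,y) = 0.7389 dits

Right side — compute H(Y|X) from the conditional distributions:
P(X) = (1/2, 1/2), so H(X) = 0.3010 dits
H(Y|X) = Σ_x P(X=x) · H(Y|X=x):
  P(Y|X=0) = (3/16, 5/8, 3/16), H(Y|X=0) = 0.4002, weight P(X=0) = 1/2
  P(Y|X=1) = (3/8, 5/16, 5/16), H(Y|X=1) = 0.4755, weight P(X=1) = 1/2
H(Y|X) = 0.4378 dits

H(X) + H(Y|X) = 0.3010 + 0.4378 = 0.7389 dits

Both sides equal 0.7389 dits. ✓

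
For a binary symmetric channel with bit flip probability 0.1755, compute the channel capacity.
0.3299 bits

For a binary symmetric channel (BSC) with error probability p:
Capacity C = 1 - H(p) bits per symbol

where H(p) = -p log₂(p) - (1-p) log₂(1-p) is the binary entropy function.

H(0.1755) = 0.6701 bits
C = 1 - 0.6701 = 0.3299 bits per symbol

This means we can reliably transmit up to 0.3299 bits of information per channel use.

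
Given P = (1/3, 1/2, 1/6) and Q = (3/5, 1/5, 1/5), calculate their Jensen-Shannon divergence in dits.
0.0231 dits

Jensen-Shannon divergence is:
JSD(P||Q) = 0.5 × D_KL(P||M) + 0.5 × D_KL(Q||M)
where M = 0.5 × (P + Q) is the mixture distribution.

M = 0.5 × (1/3, 1/2, 1/6) + 0.5 × (3/5, 1/5, 1/5) = (7/15, 7/20, 0.183333)

D_KL(P||M) = 0.0218 dits
D_KL(Q||M) = 0.0244 dits

JSD(P||Q) = 0.5 × 0.0218 + 0.5 × 0.0244 = 0.0231 dits

Unlike KL divergence, JSD is symmetric and bounded: 0 ≤ JSD ≤ log(2).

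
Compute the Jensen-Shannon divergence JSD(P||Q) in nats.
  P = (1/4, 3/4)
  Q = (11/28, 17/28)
0.0118 nats

Jensen-Shannon divergence is:
JSD(P||Q) = 0.5 × D_KL(P||M) + 0.5 × D_KL(Q||M)
where M = 0.5 × (P + Q) is the mixture distribution.

M = 0.5 × (1/4, 3/4) + 0.5 × (11/28, 17/28) = (9/28, 19/28)

D_KL(P||M) = 0.0122 nats
D_KL(Q||M) = 0.0113 nats

JSD(P||Q) = 0.5 × 0.0122 + 0.5 × 0.0113 = 0.0118 nats

Unlike KL divergence, JSD is symmetric and bounded: 0 ≤ JSD ≤ log(2).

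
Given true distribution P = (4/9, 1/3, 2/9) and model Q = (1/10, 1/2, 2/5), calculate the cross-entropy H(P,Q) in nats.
1.4580 nats

Cross-entropy: H(P,Q) = -Σ p(x) log q(x)

Alternatively: H(P,Q) = H(P) + D_KL(P||Q)
H(P) = 1.0609 nats
D_KL(P||Q) = 0.3972 nats

H(P,Q) = 1.0609 + 0.3972 = 1.4580 nats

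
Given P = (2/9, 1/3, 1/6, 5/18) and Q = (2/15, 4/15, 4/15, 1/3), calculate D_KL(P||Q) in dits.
0.0256 dits

KL divergence: D_KL(P||Q) = Σ p(x) log(p(x)/q(x))

Computing term by term:
  x=0: 2/9 × log_10[(2/9)/(2/15)] = 2/9 × 0.2218 = 0.0493
  x=1: 1/3 × log_10[(1/3)/(4/15)] = 1/3 × 0.0969 = 0.0323
  x=2: 1/6 × log_10[(1/6)/(4/15)] = 1/6 × -0.2041 = -0.0340
  x=3: 5/18 × log_10[(5/18)/(1/3)] = 5/18 × -0.0792 = -0.0220

D_KL(P||Q) = 0.0256 dits

Note: KL divergence is always non-negative and equals 0 iff P = Q.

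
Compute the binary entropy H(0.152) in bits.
0.6148 bits

The binary entropy function is:
H(p) = -p log(p) - (1-p) log(1-p)

H(0.152) = -0.152 × log_2(0.152) - 0.848 × log_2(0.848)
H(0.152) = 0.6148 bits

Note: Binary entropy is maximized at p=0.5 (H=1 bit) and minimized at p=0 or p=1 (H=0).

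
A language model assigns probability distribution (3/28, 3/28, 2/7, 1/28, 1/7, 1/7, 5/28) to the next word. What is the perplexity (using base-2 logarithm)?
6.1668

Perplexity is 2^H (or exp(H) for natural log).

First, H = -Σ p log p = 2.6245 bits
Perplexity = 2^2.6245 = 6.1668

Interpretation: The model's uncertainty is equivalent to choosing uniformly among 6.2 options.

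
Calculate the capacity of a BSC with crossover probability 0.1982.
0.2817 bits

For a binary symmetric channel (BSC) with error probability p:
Capacity C = 1 - H(p) bits per symbol

where H(p) = -p log₂(p) - (1-p) log₂(1-p) is the binary entropy function.

H(0.1982) = 0.7183 bits
C = 1 - 0.7183 = 0.2817 bits per symbol

This means we can reliably transmit up to 0.2817 bits of information per channel use.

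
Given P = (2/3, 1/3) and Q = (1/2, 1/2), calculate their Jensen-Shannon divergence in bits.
0.0207 bits

Jensen-Shannon divergence is:
JSD(P||Q) = 0.5 × D_KL(P||M) + 0.5 × D_KL(Q||M)
where M = 0.5 × (P + Q) is the mixture distribution.

M = 0.5 × (2/3, 1/3) + 0.5 × (1/2, 1/2) = (7/12, 5/12)

D_KL(P||M) = 0.0211 bits
D_KL(Q||M) = 0.0203 bits

JSD(P||Q) = 0.5 × 0.0211 + 0.5 × 0.0203 = 0.0207 bits

Unlike KL divergence, JSD is symmetric and bounded: 0 ≤ JSD ≤ log(2).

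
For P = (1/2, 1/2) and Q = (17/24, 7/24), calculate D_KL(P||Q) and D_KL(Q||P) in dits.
D_KL(P||Q) = 0.0414, D_KL(Q||P) = 0.0389

KL divergence is not symmetric: D_KL(P||Q) ≠ D_KL(Q||P) in general.

D_KL(P||Q) = 0.0414 dits
D_KL(Q||P) = 0.0389 dits

No, they are not equal!

This asymmetry is why KL divergence is not a true distance metric.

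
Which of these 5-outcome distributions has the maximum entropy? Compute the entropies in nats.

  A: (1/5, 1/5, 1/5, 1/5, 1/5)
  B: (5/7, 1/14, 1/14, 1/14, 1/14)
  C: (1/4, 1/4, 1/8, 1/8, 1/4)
A

For a discrete distribution over n outcomes, entropy is maximized by the uniform distribution.

Computing entropies:
H(A) = 1.6094 nats
H(B) = 0.9944 nats
H(C) = 1.5596 nats

The uniform distribution (where all probabilities equal 1/5) achieves the maximum entropy of log_e(5) = 1.6094 nats.

Distribution A has the highest entropy.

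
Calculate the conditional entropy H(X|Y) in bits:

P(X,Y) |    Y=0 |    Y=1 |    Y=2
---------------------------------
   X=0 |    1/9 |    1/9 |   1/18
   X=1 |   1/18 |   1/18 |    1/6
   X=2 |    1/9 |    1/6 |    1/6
1.4726 bits

Using the chain rule: H(X|Y) = H(X,Y) - H(Y)

First, compute H(X,Y) = 3.0441 bits

Marginal P(Y) = (5/18, 1/3, 7/18)
H(Y) = 1.5715 bits

H(X|Y) = H(X,Y) - H(Y) = 3.0441 - 1.5715 = 1.4726 bits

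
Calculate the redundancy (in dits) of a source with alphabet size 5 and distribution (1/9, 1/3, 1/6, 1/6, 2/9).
0.0294 dits

Redundancy measures how far a source is from maximum entropy:
R = H_max - H(X)

Maximum entropy for 5 symbols: H_max = log_10(5) = 0.6990 dits
Actual entropy: H(X) = 0.6696 dits
Redundancy: R = 0.6990 - 0.6696 = 0.0294 dits

This redundancy represents potential for compression: the source could be compressed by 0.0294 dits per symbol.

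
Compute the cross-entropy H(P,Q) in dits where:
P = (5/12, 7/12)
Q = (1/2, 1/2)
0.3010 dits

Cross-entropy: H(P,Q) = -Σ p(x) log q(x)

Alternatively: H(P,Q) = H(P) + D_KL(P||Q)
H(P) = 0.2950 dits
D_KL(P||Q) = 0.0061 dits

H(P,Q) = 0.2950 + 0.0061 = 0.3010 dits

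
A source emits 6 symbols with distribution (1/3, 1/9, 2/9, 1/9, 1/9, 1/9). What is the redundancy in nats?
0.1148 nats

Redundancy measures how far a source is from maximum entropy:
R = H_max - H(X)

Maximum entropy for 6 symbols: H_max = log_e(6) = 1.7918 nats
Actual entropy: H(X) = 1.6770 nats
Redundancy: R = 1.7918 - 1.6770 = 0.1148 nats

This redundancy represents potential for compression: the source could be compressed by 0.1148 nats per symbol.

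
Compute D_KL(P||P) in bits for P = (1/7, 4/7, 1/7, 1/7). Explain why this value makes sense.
0.0000 bits

KL divergence satisfies the Gibbs inequality: D_KL(P||Q) ≥ 0 for all distributions P, Q.

D_KL(P||Q) = Σ p(x) log(p(x)/q(x))
Each term is p(x) × log_2(p(x)/p(x)) = p(x) × log_2(1) = 0, so the sum is 0.
D_KL(P||Q) = 0.0000 bits

When P = Q, the KL divergence is exactly 0, as there is no 'divergence' between identical distributions.

This non-negativity is a fundamental property: relative entropy cannot be negative because it measures how different Q is from P.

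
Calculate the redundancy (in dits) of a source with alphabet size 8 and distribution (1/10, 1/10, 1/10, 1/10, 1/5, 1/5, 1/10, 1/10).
0.0235 dits

Redundancy measures how far a source is from maximum entropy:
R = H_max - H(X)

Maximum entropy for 8 symbols: H_max = log_10(8) = 0.9031 dits
Actual entropy: H(X) = 0.8796 dits
Redundancy: R = 0.9031 - 0.8796 = 0.0235 dits

This redundancy represents potential for compression: the source could be compressed by 0.0235 dits per symbol.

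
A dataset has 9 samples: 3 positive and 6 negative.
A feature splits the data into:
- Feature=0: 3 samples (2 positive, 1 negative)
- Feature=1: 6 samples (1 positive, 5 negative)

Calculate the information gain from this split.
0.1788 bits

Information Gain = H(Y) - H(Y|Feature)

Before split:
P(positive) = 3/9 = 0.3333
H(Y) = 0.9183 bits

After split:
Feature=0: H = 0.9183 bits (weight = 3/9)
Feature=1: H = 0.6500 bits (weight = 6/9)
H(Y|Feature) = (3/9)×0.9183 + (6/9)×0.6500 = 0.7394 bits

Information Gain = 0.9183 - 0.7394 = 0.1788 bits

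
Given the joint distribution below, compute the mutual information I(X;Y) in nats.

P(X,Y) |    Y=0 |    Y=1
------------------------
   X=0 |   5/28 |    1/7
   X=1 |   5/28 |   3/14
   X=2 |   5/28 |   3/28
0.0101 nats

Mutual information: I(X;Y) = H(X) + H(Y) - H(X,Y)

Marginals:
P(X) = (9/28, 11/28, 2/7), H(X) = 1.0898 nats
P(Y) = (15/28, 13/28), H(Y) = 0.6906 nats

Joint entropy: H(X,Y) = 1.7703 nats

I(X;Y) = 1.0898 + 0.6906 - 1.7703 = 0.0101 nats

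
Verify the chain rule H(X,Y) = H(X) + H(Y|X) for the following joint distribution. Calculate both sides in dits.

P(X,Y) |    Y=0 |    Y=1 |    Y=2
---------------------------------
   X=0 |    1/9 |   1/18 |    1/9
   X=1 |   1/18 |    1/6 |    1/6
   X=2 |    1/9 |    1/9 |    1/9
H(X,Y) = 0.9290, H(X) = 0.4731, H(Y|X) = 0.4559 (all in dits)

Chain rule: H(X,Y) = H(X) + H(Y|X)

Left side — joint entropy directly:
H(X,Y) = -Σ p(x,y) log p(x,y) = 0.9290 dits

Right side — compute H(Y|X) from the conditional distributions:
P(X) = (5/18, 7/18, 1/3), so H(X) = 0.4731 dits
H(Y|X) = Σ_x P(X=x) · H(Y|X=x):
  P(Y|X=0) = (2/5, 1/5, 2/5), H(Y|X=0) = 0.4581, weight P(X=0) = 5/18
  P(Y|X=1) = (1/7, 3/7, 3/7), H(Y|X=1) = 0.4361, weight P(X=1) = 7/18
  P(Y|X=2) = (1/3, 1/3, 1/3), H(Y|X=2) = 0.4771, weight P(X=2) = 1/3
H(Y|X) = 0.4559 dits

H(X) + H(Y|X) = 0.4731 + 0.4559 = 0.9290 dits

Both sides equal 0.9290 dits. ✓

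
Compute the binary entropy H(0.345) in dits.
0.2798 dits

The binary entropy function is:
H(p) = -p log(p) - (1-p) log(1-p)

H(0.345) = -0.345 × log_10(0.345) - 0.655 × log_10(0.655)
H(0.345) = 0.2798 dits

Note: Binary entropy is maximized at p=0.5 (H=1 bit) and minimized at p=0 or p=1 (H=0).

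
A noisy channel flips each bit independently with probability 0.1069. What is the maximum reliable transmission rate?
0.5095 bits

For a binary symmetric channel (BSC) with error probability p:
Capacity C = 1 - H(p) bits per symbol

where H(p) = -p log₂(p) - (1-p) log₂(1-p) is the binary entropy function.

H(0.1069) = 0.4905 bits
C = 1 - 0.4905 = 0.5095 bits per symbol

This means we can reliably transmit up to 0.5095 bits of information per channel use.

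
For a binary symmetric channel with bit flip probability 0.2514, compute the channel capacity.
0.1865 bits

For a binary symmetric channel (BSC) with error probability p:
Capacity C = 1 - H(p) bits per symbol

where H(p) = -p log₂(p) - (1-p) log₂(1-p) is the binary entropy function.

H(0.2514) = 0.8135 bits
C = 1 - 0.8135 = 0.1865 bits per symbol

This means we can reliably transmit up to 0.1865 bits of information per channel use.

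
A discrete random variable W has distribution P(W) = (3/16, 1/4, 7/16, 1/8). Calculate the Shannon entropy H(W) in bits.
1.8496 bits

Shannon entropy is H(X) = -Σ p(x) log p(x).

For P = (3/16, 1/4, 7/16, 1/8):
H = -3/16 × log_2(3/16) -1/4 × log_2(1/4) -7/16 × log_2(7/16) -1/8 × log_2(1/8)
H = 1.8496 bits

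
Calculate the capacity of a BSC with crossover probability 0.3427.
0.0726 bits

For a binary symmetric channel (BSC) with error probability p:
Capacity C = 1 - H(p) bits per symbol

where H(p) = -p log₂(p) - (1-p) log₂(1-p) is the binary entropy function.

H(0.3427) = 0.9274 bits
C = 1 - 0.9274 = 0.0726 bits per symbol

This means we can reliably transmit up to 0.0726 bits of information per channel use.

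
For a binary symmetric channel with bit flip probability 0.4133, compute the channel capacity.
0.0218 bits

For a binary symmetric channel (BSC) with error probability p:
Capacity C = 1 - H(p) bits per symbol

where H(p) = -p log₂(p) - (1-p) log₂(1-p) is the binary entropy function.

H(0.4133) = 0.9782 bits
C = 1 - 0.9782 = 0.0218 bits per symbol

This means we can reliably transmit up to 0.0218 bits of information per channel use.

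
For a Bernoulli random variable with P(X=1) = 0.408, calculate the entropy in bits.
0.9754 bits

The binary entropy function is:
H(p) = -p log(p) - (1-p) log(1-p)

H(0.408) = -0.408 × log_2(0.408) - 0.592 × log_2(0.592)
H(0.408) = 0.9754 bits

Note: Binary entropy is maximized at p=0.5 (H=1 bit) and minimized at p=0 or p=1 (H=0).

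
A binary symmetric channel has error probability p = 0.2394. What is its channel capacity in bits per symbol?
0.2060 bits

For a binary symmetric channel (BSC) with error probability p:
Capacity C = 1 - H(p) bits per symbol

where H(p) = -p log₂(p) - (1-p) log₂(1-p) is the binary entropy function.

H(0.2394) = 0.7940 bits
C = 1 - 0.7940 = 0.2060 bits per symbol

This means we can reliably transmit up to 0.2060 bits of information per channel use.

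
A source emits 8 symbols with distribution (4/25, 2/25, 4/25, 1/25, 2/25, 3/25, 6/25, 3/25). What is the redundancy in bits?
0.1569 bits

Redundancy measures how far a source is from maximum entropy:
R = H_max - H(X)

Maximum entropy for 8 symbols: H_max = log_2(8) = 3.0000 bits
Actual entropy: H(X) = 2.8431 bits
Redundancy: R = 3.0000 - 2.8431 = 0.1569 bits

This redundancy represents potential for compression: the source could be compressed by 0.1569 bits per symbol.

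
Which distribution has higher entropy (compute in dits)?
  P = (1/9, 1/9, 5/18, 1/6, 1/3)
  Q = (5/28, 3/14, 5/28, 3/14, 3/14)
Q

Computing entropies in dits:
H(P) = 0.6553
H(Q) = 0.6973

Distribution Q has higher entropy.

Intuition: The distribution closer to uniform (more spread out) has higher entropy.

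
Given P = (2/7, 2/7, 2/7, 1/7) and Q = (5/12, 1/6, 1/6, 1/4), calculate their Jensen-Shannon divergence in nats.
0.0294 nats

Jensen-Shannon divergence is:
JSD(P||Q) = 0.5 × D_KL(P||M) + 0.5 × D_KL(Q||M)
where M = 0.5 × (P + Q) is the mixture distribution.

M = 0.5 × (2/7, 2/7, 2/7, 1/7) + 0.5 × (5/12, 1/6, 1/6, 1/4) = (0.35119, 0.22619, 0.22619, 0.196429)

D_KL(P||M) = 0.0290 nats
D_KL(Q||M) = 0.0297 nats

JSD(P||Q) = 0.5 × 0.0290 + 0.5 × 0.0297 = 0.0294 nats

Unlike KL divergence, JSD is symmetric and bounded: 0 ≤ JSD ≤ log(2).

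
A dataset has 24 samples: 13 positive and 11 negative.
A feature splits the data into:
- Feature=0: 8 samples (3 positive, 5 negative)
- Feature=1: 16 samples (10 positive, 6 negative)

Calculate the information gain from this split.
0.0406 bits

Information Gain = H(Y) - H(Y|Feature)

Before split:
P(positive) = 13/24 = 0.5417
H(Y) = 0.9950 bits

After split:
Feature=0: H = 0.9544 bits (weight = 8/24)
Feature=1: H = 0.9544 bits (weight = 16/24)
H(Y|Feature) = (8/24)×0.9544 + (16/24)×0.9544 = 0.9544 bits

Information Gain = 0.9950 - 0.9544 = 0.0406 bits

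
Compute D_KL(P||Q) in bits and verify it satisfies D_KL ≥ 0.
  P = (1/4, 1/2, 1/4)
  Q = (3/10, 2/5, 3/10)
0.0294 bits

KL divergence satisfies the Gibbs inequality: D_KL(P||Q) ≥ 0 for all distributions P, Q.

D_KL(P||Q) = Σ p(x) log(p(x)/q(x))
Term by term:
  x=0: 1/4 × log_2[(1/4)/(3/10)] = -0.0658
  x=1: 1/2 × log_2[(1/2)/(2/5)] = 0.1610
  x=2: 1/4 × log_2[(1/4)/(3/10)] = -0.0658
D_KL(P||Q) = 0.0294 bits

D_KL(P||Q) = 0.0294 ≥ 0 ✓

This non-negativity is a fundamental property: relative entropy cannot be negative because it measures how different Q is from P.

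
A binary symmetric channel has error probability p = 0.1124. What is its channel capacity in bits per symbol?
0.4929 bits

For a binary symmetric channel (BSC) with error probability p:
Capacity C = 1 - H(p) bits per symbol

where H(p) = -p log₂(p) - (1-p) log₂(1-p) is the binary entropy function.

H(0.1124) = 0.5071 bits
C = 1 - 0.5071 = 0.4929 bits per symbol

This means we can reliably transmit up to 0.4929 bits of information per channel use.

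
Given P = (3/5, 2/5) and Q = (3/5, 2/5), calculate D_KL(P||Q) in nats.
0.0000 nats

KL divergence: D_KL(P||Q) = Σ p(x) log(p(x)/q(x))

Computing term by term:
  x=0: 3/5 × log_e[(3/5)/(3/5)] = 3/5 × 0.0000 = 0.0000
  x=1: 2/5 × log_e[(2/5)/(2/5)] = 2/5 × 0.0000 = 0.0000

D_KL(P||Q) = 0.0000 nats

Note: KL divergence is always non-negative and equals 0 iff P = Q.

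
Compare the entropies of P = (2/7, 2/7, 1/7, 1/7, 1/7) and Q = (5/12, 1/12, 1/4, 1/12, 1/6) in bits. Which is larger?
P

Computing entropies in bits:
H(P) = 2.2359
H(Q) = 2.0546

Distribution P has higher entropy.

Intuition: The distribution closer to uniform (more spread out) has higher entropy.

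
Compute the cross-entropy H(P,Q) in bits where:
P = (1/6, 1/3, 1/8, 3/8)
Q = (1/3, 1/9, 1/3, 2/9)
2.3326 bits

Cross-entropy: H(P,Q) = -Σ p(x) log q(x)

Alternatively: H(P,Q) = H(P) + D_KL(P||Q)
H(P) = 1.8648 bits
D_KL(P||Q) = 0.4679 bits

H(P,Q) = 1.8648 + 0.4679 = 2.3326 bits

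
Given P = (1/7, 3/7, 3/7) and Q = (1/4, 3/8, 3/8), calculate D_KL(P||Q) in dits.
0.0150 dits

KL divergence: D_KL(P||Q) = Σ p(x) log(p(x)/q(x))

Computing term by term:
  x=0: 1/7 × log_10[(1/7)/(1/4)] = 1/7 × -0.2430 = -0.0347
  x=1: 3/7 × log_10[(3/7)/(3/8)] = 3/7 × 0.0580 = 0.0249
  x=2: 3/7 × log_10[(3/7)/(3/8)] = 3/7 × 0.0580 = 0.0249

D_KL(P||Q) = 0.0150 dits

Note: KL divergence is always non-negative and equals 0 iff P = Q.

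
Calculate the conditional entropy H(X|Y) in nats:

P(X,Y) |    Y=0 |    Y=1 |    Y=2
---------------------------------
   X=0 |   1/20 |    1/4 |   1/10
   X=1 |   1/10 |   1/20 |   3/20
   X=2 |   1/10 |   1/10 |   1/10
1.0015 nats

Using the chain rule: H(X|Y) = H(X,Y) - H(Y)

First, compute H(X,Y) = 2.0820 nats

Marginal P(Y) = (1/4, 2/5, 7/20)
H(Y) = 1.0805 nats

H(X|Y) = H(X,Y) - H(Y) = 2.0820 - 1.0805 = 1.0015 nats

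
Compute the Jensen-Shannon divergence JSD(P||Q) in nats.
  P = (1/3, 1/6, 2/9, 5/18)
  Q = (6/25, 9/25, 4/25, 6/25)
0.0252 nats

Jensen-Shannon divergence is:
JSD(P||Q) = 0.5 × D_KL(P||M) + 0.5 × D_KL(Q||M)
where M = 0.5 × (P + Q) is the mixture distribution.

M = 0.5 × (1/3, 1/6, 2/9, 5/18) + 0.5 × (6/25, 9/25, 4/25, 6/25) = (0.286667, 0.263333, 0.191111, 0.258889)

D_KL(P||M) = 0.0271 nats
D_KL(Q||M) = 0.0233 nats

JSD(P||Q) = 0.5 × 0.0271 + 0.5 × 0.0233 = 0.0252 nats

Unlike KL divergence, JSD is symmetric and bounded: 0 ≤ JSD ≤ log(2).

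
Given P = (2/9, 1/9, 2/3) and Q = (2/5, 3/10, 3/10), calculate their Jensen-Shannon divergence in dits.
0.0309 dits

Jensen-Shannon divergence is:
JSD(P||Q) = 0.5 × D_KL(P||M) + 0.5 × D_KL(Q||M)
where M = 0.5 × (P + Q) is the mixture distribution.

M = 0.5 × (2/9, 1/9, 2/3) + 0.5 × (2/5, 3/10, 3/10) = (0.311111, 0.205556, 0.483333)

D_KL(P||M) = 0.0309 dits
D_KL(Q||M) = 0.0308 dits

JSD(P||Q) = 0.5 × 0.0309 + 0.5 × 0.0308 = 0.0309 dits

Unlike KL divergence, JSD is symmetric and bounded: 0 ≤ JSD ≤ log(2).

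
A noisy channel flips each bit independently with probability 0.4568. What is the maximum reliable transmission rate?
0.0054 bits

For a binary symmetric channel (BSC) with error probability p:
Capacity C = 1 - H(p) bits per symbol

where H(p) = -p log₂(p) - (1-p) log₂(1-p) is the binary entropy function.

H(0.4568) = 0.9946 bits
C = 1 - 0.9946 = 0.0054 bits per symbol

This means we can reliably transmit up to 0.0054 bits of information per channel use.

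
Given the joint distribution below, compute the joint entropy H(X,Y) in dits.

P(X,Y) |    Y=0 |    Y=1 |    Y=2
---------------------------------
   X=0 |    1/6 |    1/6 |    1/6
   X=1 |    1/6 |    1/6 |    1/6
0.7782 dits

Joint entropy is H(X,Y) = -Σ_{x,y} p(x,y) log p(x,y).

Summing over all non-zero entries:
H(X,Y) = -[1/6·log_10(1/6) + 1/6·log_10(1/6) + 1/6·log_10(1/6) + 1/6·log_10(1/6) + 1/6·log_10(1/6) + 1/6·log_10(1/6)]
H(X,Y) = 0.7782 dits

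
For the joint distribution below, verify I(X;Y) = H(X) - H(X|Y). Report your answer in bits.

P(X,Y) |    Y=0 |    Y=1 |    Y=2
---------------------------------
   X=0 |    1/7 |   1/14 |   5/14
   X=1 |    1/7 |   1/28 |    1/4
I(X;Y) = 0.0077 bits

Mutual information has multiple equivalent forms:
- I(X;Y) = H(X) - H(X|Y)
- I(X;Y) = H(Y) - H(Y|X)
- I(X;Y) = H(X) + H(Y) - H(X,Y)

Computing all quantities:
H(X) = 0.9852, H(Y) = 1.2987, H(X,Y) = 2.2763
H(X|Y) = 0.9775, H(Y|X) = 1.2910

Verification:
H(X) - H(X|Y) = 0.9852 - 0.9775 = 0.0077
H(Y) - H(Y|X) = 1.2987 - 1.2910 = 0.0077
H(X) + H(Y) - H(X,Y) = 0.9852 + 1.2987 - 2.2763 = 0.0077

All forms give I(X;Y) = 0.0077 bits. ✓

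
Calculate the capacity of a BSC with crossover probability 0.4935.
0.0001 bits

For a binary symmetric channel (BSC) with error probability p:
Capacity C = 1 - H(p) bits per symbol

where H(p) = -p log₂(p) - (1-p) log₂(1-p) is the binary entropy function.

H(0.4935) = 0.9999 bits
C = 1 - 0.9999 = 0.0001 bits per symbol

This means we can reliably transmit up to 0.0001 bits of information per channel use.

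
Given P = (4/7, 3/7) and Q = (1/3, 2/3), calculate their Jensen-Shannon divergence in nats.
0.0289 nats

Jensen-Shannon divergence is:
JSD(P||Q) = 0.5 × D_KL(P||M) + 0.5 × D_KL(Q||M)
where M = 0.5 × (P + Q) is the mixture distribution.

M = 0.5 × (4/7, 3/7) + 0.5 × (1/3, 2/3) = (0.452381, 0.547619)

D_KL(P||M) = 0.0284 nats
D_KL(Q||M) = 0.0293 nats

JSD(P||Q) = 0.5 × 0.0284 + 0.5 × 0.0293 = 0.0289 nats

Unlike KL divergence, JSD is symmetric and bounded: 0 ≤ JSD ≤ log(2).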